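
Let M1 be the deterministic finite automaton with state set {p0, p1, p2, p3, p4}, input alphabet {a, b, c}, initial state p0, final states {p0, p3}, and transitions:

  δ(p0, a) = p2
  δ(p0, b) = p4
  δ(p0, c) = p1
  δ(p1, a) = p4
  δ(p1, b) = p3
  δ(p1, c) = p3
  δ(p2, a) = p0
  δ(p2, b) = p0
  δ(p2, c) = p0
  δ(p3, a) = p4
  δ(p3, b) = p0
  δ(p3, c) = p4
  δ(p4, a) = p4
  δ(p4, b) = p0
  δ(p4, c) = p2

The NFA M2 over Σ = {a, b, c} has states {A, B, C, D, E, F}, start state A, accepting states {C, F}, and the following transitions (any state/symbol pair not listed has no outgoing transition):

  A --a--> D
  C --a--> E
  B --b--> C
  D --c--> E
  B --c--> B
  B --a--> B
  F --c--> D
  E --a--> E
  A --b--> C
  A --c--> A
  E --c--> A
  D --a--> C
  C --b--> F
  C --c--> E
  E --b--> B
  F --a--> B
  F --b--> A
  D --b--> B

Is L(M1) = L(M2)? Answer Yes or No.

No

The empty string ε is accepted by M1 but rejected by M2.
So L(M1) ≠ L(M2).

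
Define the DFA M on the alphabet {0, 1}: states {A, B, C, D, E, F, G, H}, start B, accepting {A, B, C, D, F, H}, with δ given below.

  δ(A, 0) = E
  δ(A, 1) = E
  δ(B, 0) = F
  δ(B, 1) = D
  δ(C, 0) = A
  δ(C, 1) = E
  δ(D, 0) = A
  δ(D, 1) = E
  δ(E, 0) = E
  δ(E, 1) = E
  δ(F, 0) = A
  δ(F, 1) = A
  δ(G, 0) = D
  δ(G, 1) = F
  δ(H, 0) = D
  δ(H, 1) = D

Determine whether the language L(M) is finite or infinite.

The useful states (reachable from B and able to reach an accepting state) are {A, B, D, F}.
Restricted to these states the transition graph has no cycle, so every accepting path has bounded length and L is finite.

finite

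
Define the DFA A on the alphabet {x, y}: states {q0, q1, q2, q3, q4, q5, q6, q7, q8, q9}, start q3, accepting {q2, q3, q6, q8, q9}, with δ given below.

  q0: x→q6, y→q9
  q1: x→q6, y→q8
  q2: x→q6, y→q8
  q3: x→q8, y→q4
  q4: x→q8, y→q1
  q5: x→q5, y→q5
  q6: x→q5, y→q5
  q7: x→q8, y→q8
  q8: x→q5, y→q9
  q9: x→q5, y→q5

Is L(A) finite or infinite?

The useful states (reachable from q3 and able to reach an accepting state) are {q1, q3, q4, q6, q8, q9}.
Restricted to these states the transition graph has no cycle, so every accepting path has bounded length and L is finite.

finite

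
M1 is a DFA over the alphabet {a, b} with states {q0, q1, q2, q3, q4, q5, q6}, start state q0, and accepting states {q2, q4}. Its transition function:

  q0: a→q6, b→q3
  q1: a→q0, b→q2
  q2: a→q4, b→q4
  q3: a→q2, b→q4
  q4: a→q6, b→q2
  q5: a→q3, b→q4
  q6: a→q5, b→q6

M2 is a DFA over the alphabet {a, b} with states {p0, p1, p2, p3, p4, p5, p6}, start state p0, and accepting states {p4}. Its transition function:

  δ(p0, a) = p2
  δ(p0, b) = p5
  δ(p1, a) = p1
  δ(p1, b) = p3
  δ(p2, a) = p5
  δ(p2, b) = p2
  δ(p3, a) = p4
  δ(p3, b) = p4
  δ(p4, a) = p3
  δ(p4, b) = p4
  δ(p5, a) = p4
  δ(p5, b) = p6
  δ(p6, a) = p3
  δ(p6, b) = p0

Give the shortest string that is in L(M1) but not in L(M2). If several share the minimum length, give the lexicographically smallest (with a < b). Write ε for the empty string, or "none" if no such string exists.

bb

The string bb is accepted by M1 but not by M2.
No shorter string lies in the difference, and bb is the lexicographically first length-2 string in L(M1) \ L(M2).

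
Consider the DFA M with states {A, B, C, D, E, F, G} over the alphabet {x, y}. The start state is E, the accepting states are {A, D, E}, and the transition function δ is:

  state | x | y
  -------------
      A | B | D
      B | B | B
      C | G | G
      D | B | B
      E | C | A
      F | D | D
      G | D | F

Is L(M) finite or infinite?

The useful states (reachable from E and able to reach an accepting state) are {A, C, D, E, F, G}.
Restricted to these states the transition graph has no cycle, so every accepting path has bounded length and L is finite.

finite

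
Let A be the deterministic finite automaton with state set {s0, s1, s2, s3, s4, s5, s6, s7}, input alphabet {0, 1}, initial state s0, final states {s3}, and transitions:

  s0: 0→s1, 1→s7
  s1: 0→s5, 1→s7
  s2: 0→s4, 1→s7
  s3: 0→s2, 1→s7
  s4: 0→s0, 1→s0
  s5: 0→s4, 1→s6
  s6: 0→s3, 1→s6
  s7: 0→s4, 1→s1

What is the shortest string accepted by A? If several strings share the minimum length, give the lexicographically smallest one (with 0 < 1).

0010

A breadth-first search from s0 reaches an accepting state first via the path s0 → s1 → s5 → s6 → s3 on input 0010.
No string of length < 4 is accepted (BFS exhausts all shorter strings without reaching an accepting state), and 0010 is the lexicographically least accepting string of length 4.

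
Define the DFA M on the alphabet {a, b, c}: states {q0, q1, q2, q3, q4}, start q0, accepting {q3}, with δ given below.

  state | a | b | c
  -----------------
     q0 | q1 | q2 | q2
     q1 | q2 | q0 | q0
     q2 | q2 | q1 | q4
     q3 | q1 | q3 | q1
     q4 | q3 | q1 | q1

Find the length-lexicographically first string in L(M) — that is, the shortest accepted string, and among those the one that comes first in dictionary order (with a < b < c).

A breadth-first search from q0 reaches an accepting state first via the path q0 → q2 → q4 → q3 on input bca.
No string of length < 3 is accepted (BFS exhausts all shorter strings without reaching an accepting state), and bca is the lexicographically least accepting string of length 3.

bca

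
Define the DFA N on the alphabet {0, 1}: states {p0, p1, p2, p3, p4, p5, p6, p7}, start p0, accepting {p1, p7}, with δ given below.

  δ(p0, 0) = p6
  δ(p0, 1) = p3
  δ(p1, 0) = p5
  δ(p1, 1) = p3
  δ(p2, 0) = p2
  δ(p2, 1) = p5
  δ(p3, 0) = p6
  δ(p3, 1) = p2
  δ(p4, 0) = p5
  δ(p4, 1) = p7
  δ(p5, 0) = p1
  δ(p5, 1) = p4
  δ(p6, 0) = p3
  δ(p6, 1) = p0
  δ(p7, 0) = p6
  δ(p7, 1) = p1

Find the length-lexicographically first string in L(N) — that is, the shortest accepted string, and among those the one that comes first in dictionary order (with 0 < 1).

1110

A breadth-first search from p0 reaches an accepting state first via the path p0 → p3 → p2 → p5 → p1 on input 1110.
No string of length < 4 is accepted (BFS exhausts all shorter strings without reaching an accepting state), and 1110 is the lexicographically least accepting string of length 4.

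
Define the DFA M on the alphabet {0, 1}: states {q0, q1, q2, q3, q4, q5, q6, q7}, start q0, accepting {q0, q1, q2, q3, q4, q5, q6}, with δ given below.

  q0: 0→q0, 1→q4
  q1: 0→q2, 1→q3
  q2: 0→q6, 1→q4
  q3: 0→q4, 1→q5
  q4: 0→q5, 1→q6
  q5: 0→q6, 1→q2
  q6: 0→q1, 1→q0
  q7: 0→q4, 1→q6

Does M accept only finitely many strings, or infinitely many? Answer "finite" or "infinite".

infinite

State q0 is reachable from the start and can reach an accepting state, and it lies on the cycle q0 → q0.
Traversing that cycle any number of times yields accepted strings of unbounded length, so the language is infinite.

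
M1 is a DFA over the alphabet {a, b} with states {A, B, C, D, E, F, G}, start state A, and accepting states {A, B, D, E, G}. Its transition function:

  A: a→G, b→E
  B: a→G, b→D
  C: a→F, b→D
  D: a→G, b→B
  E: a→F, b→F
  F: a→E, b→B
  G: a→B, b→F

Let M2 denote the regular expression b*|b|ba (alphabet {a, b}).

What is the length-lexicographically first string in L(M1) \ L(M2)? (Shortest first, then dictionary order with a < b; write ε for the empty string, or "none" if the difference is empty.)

The string a is accepted by M1 but not by M2.
No shorter string lies in the difference, and a is the lexicographically first length-1 string in L(M1) \ L(M2).

a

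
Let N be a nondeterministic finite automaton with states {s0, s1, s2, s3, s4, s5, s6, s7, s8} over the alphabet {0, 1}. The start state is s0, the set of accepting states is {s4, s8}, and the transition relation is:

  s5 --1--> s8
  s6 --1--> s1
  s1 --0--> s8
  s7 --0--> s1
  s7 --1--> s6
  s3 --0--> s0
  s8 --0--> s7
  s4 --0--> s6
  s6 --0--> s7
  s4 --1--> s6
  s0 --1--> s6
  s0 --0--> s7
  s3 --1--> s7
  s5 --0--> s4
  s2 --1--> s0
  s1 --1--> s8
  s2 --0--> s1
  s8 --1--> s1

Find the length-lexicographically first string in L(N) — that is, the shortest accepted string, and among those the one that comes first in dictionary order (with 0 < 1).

000

A breadth-first search from s0 reaches an accepting state first via the path s0 → s7 → s1 → s8 on input 000.
No string of length < 3 is accepted (BFS exhausts all shorter strings without reaching an accepting state), and 000 is the lexicographically least accepting string of length 3.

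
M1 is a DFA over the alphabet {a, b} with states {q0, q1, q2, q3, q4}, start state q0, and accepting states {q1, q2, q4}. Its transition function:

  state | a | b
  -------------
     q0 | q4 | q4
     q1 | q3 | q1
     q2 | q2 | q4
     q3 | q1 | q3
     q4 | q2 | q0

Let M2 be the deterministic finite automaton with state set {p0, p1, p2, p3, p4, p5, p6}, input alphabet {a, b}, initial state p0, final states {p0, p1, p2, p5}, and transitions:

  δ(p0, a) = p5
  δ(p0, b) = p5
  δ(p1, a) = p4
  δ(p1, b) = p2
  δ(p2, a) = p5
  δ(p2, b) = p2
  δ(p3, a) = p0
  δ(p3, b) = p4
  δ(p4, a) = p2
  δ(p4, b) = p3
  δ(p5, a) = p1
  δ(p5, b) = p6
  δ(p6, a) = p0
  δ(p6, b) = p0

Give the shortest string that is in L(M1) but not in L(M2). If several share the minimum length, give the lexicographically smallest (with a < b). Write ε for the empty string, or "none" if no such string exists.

aaa

The string aaa is accepted by M1 but not by M2.
No shorter string lies in the difference, and aaa is the lexicographically first length-3 string in L(M1) \ L(M2).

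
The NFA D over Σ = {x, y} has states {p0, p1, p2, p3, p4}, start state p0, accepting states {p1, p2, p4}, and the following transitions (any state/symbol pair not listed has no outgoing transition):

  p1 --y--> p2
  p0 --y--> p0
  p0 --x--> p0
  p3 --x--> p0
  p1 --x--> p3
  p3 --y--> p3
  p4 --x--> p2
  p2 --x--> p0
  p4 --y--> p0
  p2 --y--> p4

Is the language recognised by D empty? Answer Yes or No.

Yes

The states reachable from the start state are {p0}.
None of the accepting states {p1, p2, p4} is reachable, so no string is accepted and L(D) = ∅.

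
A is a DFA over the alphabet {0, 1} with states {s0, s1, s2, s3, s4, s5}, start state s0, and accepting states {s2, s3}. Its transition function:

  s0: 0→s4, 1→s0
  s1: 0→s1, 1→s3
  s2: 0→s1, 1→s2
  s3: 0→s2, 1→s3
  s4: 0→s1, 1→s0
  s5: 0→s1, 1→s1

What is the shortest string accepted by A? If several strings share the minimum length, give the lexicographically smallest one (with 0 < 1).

A breadth-first search from s0 reaches an accepting state first via the path s0 → s4 → s1 → s3 on input 001.
No string of length < 3 is accepted (BFS exhausts all shorter strings without reaching an accepting state), and 001 is the lexicographically least accepting string of length 3.

001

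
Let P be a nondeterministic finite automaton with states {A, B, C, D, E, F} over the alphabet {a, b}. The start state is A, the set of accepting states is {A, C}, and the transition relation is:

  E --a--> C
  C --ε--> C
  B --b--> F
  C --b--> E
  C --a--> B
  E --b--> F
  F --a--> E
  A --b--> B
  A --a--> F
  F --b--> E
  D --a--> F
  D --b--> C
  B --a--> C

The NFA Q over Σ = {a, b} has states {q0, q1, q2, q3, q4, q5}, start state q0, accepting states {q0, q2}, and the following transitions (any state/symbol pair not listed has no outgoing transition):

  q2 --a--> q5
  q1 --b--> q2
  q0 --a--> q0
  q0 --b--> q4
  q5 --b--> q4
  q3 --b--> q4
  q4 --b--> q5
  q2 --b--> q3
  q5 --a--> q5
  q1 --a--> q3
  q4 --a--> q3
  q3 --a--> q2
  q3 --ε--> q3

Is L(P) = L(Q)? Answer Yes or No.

The string ba is accepted by P but rejected by Q.
So L(P) ≠ L(Q).

No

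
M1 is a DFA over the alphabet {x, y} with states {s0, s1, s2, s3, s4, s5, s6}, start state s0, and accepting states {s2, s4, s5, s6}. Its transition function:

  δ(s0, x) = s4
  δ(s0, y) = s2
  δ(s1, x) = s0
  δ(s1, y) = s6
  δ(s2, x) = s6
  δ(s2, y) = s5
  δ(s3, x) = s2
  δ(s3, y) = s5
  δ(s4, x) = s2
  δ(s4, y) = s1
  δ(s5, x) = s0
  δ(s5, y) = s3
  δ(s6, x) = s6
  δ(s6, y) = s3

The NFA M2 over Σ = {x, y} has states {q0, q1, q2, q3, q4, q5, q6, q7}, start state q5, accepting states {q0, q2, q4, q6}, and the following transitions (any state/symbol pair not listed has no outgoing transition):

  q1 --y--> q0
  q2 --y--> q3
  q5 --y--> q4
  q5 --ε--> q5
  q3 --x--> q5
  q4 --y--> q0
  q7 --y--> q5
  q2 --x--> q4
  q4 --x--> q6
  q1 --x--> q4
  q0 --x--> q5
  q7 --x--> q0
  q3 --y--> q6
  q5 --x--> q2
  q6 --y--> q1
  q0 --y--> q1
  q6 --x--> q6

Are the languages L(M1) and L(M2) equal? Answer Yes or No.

Yes

Exploring the product automaton M1 × M2 from the start pair (s0, q5), following both machines on each input symbol, reaches 7 state pairs: (s0, q5), (s4, q2), (s2, q4), (s1, q3), (s6, q6), (s5, q0), (s3, q1).
M1 accepts in {s2, s4, s5, s6} and M2 accepts in {q0, q2, q4, q6}. In every reachable pair the two components are either both accepting — (s4, q2), (s2, q4), (s6, q6), (s5, q0) — or both non-accepting, so no string is accepted by exactly one of the machines: L(M1) \ L(M2) and L(M2) \ L(M1) are both empty.
Hence every string is accepted by M1 iff it is accepted by M2, and the two languages coincide.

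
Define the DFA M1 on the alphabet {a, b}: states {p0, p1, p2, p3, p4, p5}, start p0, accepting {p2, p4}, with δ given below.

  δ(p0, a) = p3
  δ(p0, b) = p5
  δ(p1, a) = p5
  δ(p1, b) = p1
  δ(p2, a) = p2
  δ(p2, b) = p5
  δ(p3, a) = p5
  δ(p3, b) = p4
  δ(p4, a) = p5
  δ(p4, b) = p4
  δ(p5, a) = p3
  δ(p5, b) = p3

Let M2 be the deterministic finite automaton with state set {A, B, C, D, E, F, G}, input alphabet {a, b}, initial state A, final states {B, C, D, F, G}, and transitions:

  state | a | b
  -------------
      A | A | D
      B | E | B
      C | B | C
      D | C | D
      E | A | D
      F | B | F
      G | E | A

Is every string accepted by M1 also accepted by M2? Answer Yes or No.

Exploring the product automaton M1 × M2 from the start pair (p0, A), following both machines on each input symbol, reaches 14 state pairs: (p0, A), (p3, A), (p5, D), (p5, A), (p4, D), (p3, C), (p3, D), (p5, C), (p5, B), (p4, C), (p3, B), (p3, E), (p5, E), (p4, B).
M1 accepts in {p2, p4} and M2 accepts in {B, C, D, F, G}. The reachable pairs whose M1-component is accepting are (p4, D), (p4, C), (p4, B); in each of them the M2-component is accepting too, so the product for L(M1) \ L(M2) (M1-component accepting, M2-component rejecting) has no reachable accepting pair and the difference is empty.
Hence every string in L(M1) is also in L(M2).

Yes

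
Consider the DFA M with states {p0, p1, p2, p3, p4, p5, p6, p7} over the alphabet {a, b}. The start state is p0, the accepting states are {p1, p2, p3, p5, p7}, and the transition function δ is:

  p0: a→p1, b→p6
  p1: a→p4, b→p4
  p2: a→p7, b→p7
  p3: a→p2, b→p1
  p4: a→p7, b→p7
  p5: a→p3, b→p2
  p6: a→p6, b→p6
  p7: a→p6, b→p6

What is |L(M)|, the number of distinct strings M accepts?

5

The useful subgraph on states {p0, p1, p4, p7} is acyclic, so L(M) is finite; the longest accepting path visits 4 useful states, giving maximum string length 3.
Counting accepting paths from p0 by length: 1 of length 1, 4 of length 3. Total 5.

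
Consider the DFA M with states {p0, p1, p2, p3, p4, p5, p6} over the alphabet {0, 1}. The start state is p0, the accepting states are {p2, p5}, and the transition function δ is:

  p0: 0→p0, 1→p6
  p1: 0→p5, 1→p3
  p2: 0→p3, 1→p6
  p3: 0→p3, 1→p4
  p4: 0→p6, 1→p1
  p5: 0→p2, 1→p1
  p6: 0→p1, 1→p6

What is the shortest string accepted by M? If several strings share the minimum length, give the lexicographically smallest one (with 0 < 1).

A breadth-first search from p0 reaches an accepting state first via the path p0 → p6 → p1 → p5 on input 100.
No string of length < 3 is accepted (BFS exhausts all shorter strings without reaching an accepting state), and 100 is the lexicographically least accepting string of length 3.

100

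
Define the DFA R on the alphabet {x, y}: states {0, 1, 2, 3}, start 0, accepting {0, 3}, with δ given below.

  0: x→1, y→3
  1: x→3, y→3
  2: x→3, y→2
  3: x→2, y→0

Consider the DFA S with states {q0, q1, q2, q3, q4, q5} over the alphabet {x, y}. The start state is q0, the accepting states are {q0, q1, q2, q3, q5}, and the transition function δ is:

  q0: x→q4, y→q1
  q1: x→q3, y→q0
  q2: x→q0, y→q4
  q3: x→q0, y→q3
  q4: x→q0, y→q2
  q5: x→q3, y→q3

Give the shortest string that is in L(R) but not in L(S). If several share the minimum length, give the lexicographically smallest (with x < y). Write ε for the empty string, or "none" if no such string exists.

The string xyy is accepted by R but not by S.
No shorter string lies in the difference, and xyy is the lexicographically first length-3 string in L(R) \ L(S).

xyy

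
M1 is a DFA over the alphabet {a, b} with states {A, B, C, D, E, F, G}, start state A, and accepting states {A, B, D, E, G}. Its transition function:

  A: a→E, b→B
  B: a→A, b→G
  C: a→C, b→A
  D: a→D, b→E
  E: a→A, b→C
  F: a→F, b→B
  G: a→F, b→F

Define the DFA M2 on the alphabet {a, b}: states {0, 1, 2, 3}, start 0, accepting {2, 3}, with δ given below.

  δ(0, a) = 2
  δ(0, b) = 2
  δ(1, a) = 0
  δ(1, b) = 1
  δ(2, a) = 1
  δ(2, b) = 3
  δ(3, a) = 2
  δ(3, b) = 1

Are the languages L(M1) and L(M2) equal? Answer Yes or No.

No

The empty string ε is accepted by M1 but rejected by M2.
So L(M1) ≠ L(M2).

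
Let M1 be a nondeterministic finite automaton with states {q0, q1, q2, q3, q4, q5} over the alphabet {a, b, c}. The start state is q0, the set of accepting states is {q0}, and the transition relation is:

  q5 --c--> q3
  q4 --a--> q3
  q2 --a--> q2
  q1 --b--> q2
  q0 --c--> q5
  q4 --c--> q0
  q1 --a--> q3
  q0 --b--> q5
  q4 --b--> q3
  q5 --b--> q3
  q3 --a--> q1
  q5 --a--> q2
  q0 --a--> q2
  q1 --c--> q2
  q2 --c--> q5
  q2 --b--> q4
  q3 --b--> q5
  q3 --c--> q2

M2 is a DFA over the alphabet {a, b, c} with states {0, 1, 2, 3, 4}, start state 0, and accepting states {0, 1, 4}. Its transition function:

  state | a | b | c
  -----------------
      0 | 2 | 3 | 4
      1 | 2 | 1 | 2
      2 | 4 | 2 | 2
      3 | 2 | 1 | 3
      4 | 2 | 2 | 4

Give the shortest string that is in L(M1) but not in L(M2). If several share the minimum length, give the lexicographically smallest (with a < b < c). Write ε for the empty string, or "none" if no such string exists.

abc

The string abc is accepted by M1 but not by M2.
No shorter string lies in the difference, and abc is the lexicographically first length-3 string in L(M1) \ L(M2).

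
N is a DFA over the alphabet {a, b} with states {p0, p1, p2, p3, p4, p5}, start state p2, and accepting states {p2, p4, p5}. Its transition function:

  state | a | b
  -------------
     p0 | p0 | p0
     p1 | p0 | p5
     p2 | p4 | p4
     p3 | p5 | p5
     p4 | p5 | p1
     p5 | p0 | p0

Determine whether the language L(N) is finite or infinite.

The useful states (reachable from p2 and able to reach an accepting state) are {p1, p2, p4, p5}.
Restricted to these states the transition graph has no cycle, so every accepting path has bounded length and L is finite.

finite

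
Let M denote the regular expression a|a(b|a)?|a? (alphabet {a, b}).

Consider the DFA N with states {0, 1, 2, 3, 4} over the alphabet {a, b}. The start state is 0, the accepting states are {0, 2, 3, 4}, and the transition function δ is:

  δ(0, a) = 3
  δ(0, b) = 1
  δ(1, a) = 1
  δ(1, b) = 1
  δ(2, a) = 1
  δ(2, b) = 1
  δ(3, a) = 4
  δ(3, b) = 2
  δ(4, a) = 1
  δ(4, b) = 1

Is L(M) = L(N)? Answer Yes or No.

Yes

Converting the expression M to a DFA (subset construction, then merging equivalent states) gives the minimal DFA with states {m0, m1, m2, m3}, start state m0, accepting states {m0, m1, m3} and transitions m0: a→m1, b→m2; m1: a→m3, b→m3; m2: a→m2, b→m2; m3: a→m2, b→m2.
Exploring the product automaton M × N from the start pair (m0, 0), following both machines on each input symbol, reaches 5 state pairs: (m0, 0), (m1, 3), (m2, 1), (m3, 4), (m3, 2).
M accepts in {m0, m1, m3} and N accepts in {0, 2, 3, 4}. In every reachable pair the two components are either both accepting — (m0, 0), (m1, 3), (m3, 4), (m3, 2) — or both non-accepting, so no string is accepted by exactly one of the machines: L(M) \ L(N) and L(N) \ L(M) are both empty.
Hence every string is accepted by M iff it is accepted by N, and the two languages coincide.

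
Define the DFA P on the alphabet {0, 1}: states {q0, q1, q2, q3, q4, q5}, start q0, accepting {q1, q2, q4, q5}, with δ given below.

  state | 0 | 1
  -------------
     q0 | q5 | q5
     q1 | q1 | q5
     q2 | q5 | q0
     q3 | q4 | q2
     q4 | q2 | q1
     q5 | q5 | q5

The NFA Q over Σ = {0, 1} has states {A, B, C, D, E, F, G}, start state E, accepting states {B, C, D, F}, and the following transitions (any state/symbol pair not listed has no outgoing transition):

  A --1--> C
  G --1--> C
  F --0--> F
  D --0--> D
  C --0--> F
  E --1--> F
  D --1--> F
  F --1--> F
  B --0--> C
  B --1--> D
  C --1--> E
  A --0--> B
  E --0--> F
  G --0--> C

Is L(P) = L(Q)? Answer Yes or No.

Exploring the product automaton P × Q from the start pair (q0, E), following both machines on each input symbol, reaches 2 state pairs: (q0, E), (q5, F).
P accepts in {q1, q2, q4, q5} and Q accepts in {B, C, D, F}. In every reachable pair the two components are either both accepting — (q5, F) — or both non-accepting, so no string is accepted by exactly one of the machines: L(P) \ L(Q) and L(Q) \ L(P) are both empty.
Hence every string is accepted by P iff it is accepted by Q, and the two languages coincide.

Yes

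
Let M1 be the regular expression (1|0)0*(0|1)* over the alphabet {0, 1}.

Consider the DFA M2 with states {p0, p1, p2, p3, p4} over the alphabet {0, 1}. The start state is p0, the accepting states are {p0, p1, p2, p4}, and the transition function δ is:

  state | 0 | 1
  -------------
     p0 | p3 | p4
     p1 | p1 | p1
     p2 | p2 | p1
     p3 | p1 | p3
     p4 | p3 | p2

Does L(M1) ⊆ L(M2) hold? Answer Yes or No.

No

The string 0 is in L(M1) but not in L(M2).
So L(M1) ⊄ L(M2).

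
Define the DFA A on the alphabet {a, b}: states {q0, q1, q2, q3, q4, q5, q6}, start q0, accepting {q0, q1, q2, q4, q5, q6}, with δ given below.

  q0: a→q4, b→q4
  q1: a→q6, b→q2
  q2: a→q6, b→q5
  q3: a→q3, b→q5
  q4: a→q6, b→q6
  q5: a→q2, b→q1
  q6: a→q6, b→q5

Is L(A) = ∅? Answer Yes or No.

No

The empty string ε is accepted: the run q0 ends in the accepting state q0.
Since at least one string is accepted, L(A) is not empty.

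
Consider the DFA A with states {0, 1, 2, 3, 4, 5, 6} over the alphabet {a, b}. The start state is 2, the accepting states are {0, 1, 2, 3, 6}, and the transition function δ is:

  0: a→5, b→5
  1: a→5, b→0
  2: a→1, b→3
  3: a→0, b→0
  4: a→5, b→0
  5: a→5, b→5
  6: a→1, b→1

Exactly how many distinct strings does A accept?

6

The useful subgraph on states {0, 1, 2, 3} is acyclic, so L(A) is finite; the longest accepting path visits 3 useful states, giving maximum string length 2.
Counting accepting paths from 2 by length: 1 of length 0, 2 of length 1, 3 of length 2. Total 6.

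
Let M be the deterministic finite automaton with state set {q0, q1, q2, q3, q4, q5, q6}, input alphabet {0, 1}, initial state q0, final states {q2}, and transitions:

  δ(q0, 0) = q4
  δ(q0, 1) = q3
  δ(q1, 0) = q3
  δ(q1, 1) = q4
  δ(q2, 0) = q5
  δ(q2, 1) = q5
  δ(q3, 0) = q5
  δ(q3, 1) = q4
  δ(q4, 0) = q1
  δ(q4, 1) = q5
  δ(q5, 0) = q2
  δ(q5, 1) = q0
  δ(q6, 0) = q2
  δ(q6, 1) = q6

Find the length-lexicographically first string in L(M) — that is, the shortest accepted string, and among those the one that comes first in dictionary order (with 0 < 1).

A breadth-first search from q0 reaches an accepting state first via the path q0 → q4 → q5 → q2 on input 010.
No string of length < 3 is accepted (BFS exhausts all shorter strings without reaching an accepting state), and 010 is the lexicographically least accepting string of length 3.

010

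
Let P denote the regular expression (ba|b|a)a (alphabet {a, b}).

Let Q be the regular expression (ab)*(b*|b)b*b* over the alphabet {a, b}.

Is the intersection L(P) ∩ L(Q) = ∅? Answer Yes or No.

Converting the expression P to a DFA (subset construction, then merging equivalent states) gives the minimal DFA with states {p0, p1, p2, p3, p4, p5}, start state p0, accepting states {p3, p5} and transitions p0: a→p1, b→p2; p1: a→p3, b→p4; p2: a→p5, b→p4; p3: a→p4, b→p4; p4: a→p4, b→p4; p5: a→p3, b→p4.
Converting the expression Q to a DFA (subset construction, then merging equivalent states) gives the minimal DFA with states {q0, q1, q2, q3}, start state q0, accepting states {q0, q2} and transitions q0: a→q1, b→q2; q1: a→q3, b→q0; q2: a→q3, b→q2; q3: a→q3, b→q3.
Exploring the product automaton P × Q from the start pair (p0, q0), following both machines on each input symbol, reaches 9 state pairs: (p0, q0), (p1, q1), (p2, q2), (p3, q3), (p4, q0), (p5, q3), (p4, q2), (p4, q3), (p4, q1).
P accepts in {p3, p5} and Q accepts in {q0, q2}; no reachable pair has both components accepting, so no string drives both machines to acceptance simultaneously and L(P) ∩ L(Q) = ∅.
So no string is accepted by both, and the intersection is empty.

Yes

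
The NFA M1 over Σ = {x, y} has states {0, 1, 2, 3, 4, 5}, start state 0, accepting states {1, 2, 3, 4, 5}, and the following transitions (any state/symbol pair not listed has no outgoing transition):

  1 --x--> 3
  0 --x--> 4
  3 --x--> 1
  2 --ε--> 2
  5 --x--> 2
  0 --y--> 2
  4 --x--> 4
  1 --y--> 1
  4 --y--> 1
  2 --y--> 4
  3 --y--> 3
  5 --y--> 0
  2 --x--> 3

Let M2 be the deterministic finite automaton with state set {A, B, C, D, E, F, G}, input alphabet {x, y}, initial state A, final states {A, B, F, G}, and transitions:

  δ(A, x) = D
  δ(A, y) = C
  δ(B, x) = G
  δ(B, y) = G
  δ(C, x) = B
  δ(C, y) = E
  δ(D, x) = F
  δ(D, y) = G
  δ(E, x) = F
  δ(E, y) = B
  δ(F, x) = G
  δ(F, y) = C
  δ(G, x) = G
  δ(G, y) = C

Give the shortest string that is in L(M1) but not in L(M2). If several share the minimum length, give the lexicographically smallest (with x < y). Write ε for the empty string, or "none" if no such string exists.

x

The string x is accepted by M1 but not by M2.
No shorter string lies in the difference, and x is the lexicographically first length-1 string in L(M1) \ L(M2).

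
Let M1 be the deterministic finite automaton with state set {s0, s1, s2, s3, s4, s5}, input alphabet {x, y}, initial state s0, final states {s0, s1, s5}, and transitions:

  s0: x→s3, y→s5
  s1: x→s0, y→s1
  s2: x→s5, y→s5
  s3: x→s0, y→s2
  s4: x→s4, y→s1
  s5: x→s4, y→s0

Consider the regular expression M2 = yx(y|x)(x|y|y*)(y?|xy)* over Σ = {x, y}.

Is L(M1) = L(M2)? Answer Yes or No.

The empty string ε is accepted by M1 but rejected by M2.
So L(M1) ≠ L(M2).

No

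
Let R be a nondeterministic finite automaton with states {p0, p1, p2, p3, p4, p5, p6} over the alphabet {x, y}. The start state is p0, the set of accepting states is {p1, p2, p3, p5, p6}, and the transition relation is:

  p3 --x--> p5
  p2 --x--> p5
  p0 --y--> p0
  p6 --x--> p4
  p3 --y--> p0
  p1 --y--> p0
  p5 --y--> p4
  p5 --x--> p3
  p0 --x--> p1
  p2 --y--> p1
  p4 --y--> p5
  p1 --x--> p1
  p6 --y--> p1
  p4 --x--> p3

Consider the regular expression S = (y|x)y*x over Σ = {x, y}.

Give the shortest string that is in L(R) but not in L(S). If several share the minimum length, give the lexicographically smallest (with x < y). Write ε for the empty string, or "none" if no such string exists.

x

The string x is accepted by R but not by S.
No shorter string lies in the difference, and x is the lexicographically first length-1 string in L(R) \ L(S).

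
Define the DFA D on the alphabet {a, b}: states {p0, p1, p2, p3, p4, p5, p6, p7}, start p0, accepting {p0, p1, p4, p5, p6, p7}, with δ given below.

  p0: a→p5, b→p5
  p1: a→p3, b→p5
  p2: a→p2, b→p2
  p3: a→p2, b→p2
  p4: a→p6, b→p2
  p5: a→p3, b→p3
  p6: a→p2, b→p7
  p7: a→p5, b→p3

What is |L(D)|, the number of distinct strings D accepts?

The useful subgraph on states {p0, p5} is acyclic, so L(D) is finite; the longest accepting path visits 2 useful states, giving maximum string length 1.
Counting accepting paths from p0 by length: 1 of length 0, 2 of length 1. Total 3.

3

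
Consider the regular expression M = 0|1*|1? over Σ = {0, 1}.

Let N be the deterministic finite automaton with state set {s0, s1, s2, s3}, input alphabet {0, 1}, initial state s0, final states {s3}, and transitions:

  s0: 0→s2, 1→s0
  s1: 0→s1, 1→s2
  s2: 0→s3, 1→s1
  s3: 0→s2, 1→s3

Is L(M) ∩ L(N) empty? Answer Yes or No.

Yes

Converting the expression M to a DFA (subset construction, then merging equivalent states) gives the minimal DFA with states {m0, m1, m2, m3}, start state m0, accepting states {m0, m1, m2} and transitions m0: 0→m1, 1→m2; m1: 0→m3, 1→m3; m2: 0→m3, 1→m2; m3: 0→m3, 1→m3.
Exploring the product automaton M × N from the start pair (m0, s0), following both machines on each input symbol, reaches 6 state pairs: (m0, s0), (m1, s2), (m2, s0), (m3, s3), (m3, s1), (m3, s2).
M accepts in {m0, m1, m2} and N accepts in {s3}; no reachable pair has both components accepting, so no string drives both machines to acceptance simultaneously and L(M) ∩ L(N) = ∅.
So no string is accepted by both, and the intersection is empty.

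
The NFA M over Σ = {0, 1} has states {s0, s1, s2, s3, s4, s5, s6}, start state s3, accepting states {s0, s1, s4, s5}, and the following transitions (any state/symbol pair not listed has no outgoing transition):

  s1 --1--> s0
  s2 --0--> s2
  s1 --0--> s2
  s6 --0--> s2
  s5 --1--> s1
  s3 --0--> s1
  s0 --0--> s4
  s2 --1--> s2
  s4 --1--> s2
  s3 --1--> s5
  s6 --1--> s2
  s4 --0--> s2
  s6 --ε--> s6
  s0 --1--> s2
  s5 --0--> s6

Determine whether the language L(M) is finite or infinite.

finite

The useful states (reachable from s3 and able to reach an accepting state) are {s0, s1, s3, s4, s5}.
Restricted to these states the transition graph has no cycle, so every accepting path has bounded length and L is finite.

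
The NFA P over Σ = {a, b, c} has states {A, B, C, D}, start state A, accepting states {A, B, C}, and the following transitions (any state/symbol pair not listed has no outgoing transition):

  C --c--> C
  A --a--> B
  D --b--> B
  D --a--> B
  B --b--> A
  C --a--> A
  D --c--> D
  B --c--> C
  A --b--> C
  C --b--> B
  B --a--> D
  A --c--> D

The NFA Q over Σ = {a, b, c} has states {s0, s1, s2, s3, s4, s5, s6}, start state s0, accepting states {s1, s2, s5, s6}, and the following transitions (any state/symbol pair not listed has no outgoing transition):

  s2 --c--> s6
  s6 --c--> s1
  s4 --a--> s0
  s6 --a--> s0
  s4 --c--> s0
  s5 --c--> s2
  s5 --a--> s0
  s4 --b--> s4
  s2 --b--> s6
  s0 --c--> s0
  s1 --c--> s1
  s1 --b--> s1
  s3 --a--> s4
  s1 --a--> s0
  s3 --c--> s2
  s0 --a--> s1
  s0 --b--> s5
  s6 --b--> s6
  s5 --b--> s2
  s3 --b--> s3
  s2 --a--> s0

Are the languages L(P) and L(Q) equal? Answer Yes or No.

The empty string ε is accepted by P but rejected by Q.
So L(P) ≠ L(Q).

No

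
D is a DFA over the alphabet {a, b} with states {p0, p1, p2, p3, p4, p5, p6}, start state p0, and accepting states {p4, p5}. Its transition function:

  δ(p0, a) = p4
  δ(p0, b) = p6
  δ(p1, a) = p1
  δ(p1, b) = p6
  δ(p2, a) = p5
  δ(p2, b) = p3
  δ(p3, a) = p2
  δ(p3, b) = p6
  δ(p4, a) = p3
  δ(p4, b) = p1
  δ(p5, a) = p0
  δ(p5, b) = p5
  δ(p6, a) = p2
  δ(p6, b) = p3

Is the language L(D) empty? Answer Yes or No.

No

The string a is accepted: the run p0 → p4 ends in the accepting state p4.
Since at least one string is accepted, L(D) is not empty.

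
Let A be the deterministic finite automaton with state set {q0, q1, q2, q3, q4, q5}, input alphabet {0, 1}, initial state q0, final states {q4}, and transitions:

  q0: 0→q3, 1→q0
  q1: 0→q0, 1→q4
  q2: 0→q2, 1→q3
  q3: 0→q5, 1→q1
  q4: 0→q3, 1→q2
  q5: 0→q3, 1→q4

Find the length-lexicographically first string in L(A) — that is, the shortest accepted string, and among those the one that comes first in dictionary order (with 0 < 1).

001

A breadth-first search from q0 reaches an accepting state first via the path q0 → q3 → q5 → q4 on input 001.
No string of length < 3 is accepted (BFS exhausts all shorter strings without reaching an accepting state), and 001 is the lexicographically least accepting string of length 3.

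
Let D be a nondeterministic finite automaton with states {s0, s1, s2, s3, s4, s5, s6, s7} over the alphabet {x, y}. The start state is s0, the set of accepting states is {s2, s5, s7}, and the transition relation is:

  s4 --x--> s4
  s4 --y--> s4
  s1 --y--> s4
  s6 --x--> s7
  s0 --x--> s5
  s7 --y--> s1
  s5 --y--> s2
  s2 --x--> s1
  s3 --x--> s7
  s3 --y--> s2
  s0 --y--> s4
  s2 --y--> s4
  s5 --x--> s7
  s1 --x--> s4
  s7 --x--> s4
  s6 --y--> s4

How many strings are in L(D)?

The useful subgraph on states {s0, s2, s5, s7} is acyclic, so L(D) is finite; the longest accepting path visits 3 useful states, giving maximum string length 2.
Counting accepting paths from s0 by length: 1 of length 1, 2 of length 2. Total 3.

3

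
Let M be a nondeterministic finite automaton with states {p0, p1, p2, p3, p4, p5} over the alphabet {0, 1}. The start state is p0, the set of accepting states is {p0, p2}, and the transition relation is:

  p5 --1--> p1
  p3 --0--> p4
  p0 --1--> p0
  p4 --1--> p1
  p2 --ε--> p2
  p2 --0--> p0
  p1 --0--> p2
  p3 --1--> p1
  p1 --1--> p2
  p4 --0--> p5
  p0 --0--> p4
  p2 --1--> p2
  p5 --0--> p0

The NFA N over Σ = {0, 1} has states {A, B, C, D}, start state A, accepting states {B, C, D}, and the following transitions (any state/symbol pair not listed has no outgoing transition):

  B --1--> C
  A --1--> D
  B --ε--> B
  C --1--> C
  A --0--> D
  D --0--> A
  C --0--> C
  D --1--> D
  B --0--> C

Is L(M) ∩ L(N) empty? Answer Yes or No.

No

The string 1 is accepted by both M and N.
Hence L(M) ∩ L(N) ≠ ∅.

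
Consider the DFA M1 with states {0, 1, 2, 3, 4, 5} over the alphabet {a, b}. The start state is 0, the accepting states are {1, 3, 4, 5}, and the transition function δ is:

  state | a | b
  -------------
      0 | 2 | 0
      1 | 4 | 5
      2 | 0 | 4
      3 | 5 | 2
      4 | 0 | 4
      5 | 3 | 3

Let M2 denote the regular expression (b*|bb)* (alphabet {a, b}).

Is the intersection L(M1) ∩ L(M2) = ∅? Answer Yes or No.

Yes

Converting the expression M2 to a DFA (subset construction, then merging equivalent states) gives the minimal DFA with states {r0, r1}, start state r0, accepting states {r0} and transitions r0: a→r1, b→r0; r1: a→r1, b→r1.
Exploring the product automaton M1 × M2 from the start pair (0, r0), following both machines on each input symbol, reaches 4 state pairs: (0, r0), (2, r1), (0, r1), (4, r1).
M1 accepts in {1, 3, 4, 5} and M2 accepts in {r0}; no reachable pair has both components accepting, so no string drives both machines to acceptance simultaneously and L(M1) ∩ L(M2) = ∅.
So no string is accepted by both, and the intersection is empty.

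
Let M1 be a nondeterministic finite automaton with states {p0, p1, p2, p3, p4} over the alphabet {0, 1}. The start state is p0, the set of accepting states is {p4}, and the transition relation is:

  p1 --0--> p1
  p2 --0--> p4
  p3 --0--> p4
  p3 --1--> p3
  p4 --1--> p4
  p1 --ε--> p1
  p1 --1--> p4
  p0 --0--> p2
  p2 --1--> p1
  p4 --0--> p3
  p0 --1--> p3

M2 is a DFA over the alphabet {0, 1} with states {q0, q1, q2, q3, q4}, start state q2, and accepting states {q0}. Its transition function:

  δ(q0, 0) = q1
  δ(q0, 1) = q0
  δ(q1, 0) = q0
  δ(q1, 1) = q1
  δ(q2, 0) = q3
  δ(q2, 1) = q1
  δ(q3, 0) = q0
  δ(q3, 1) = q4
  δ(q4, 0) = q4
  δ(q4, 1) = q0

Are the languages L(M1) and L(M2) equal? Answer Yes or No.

Exploring the product automaton M1 × M2 from the start pair (p0, q2), following both machines on each input symbol, reaches 5 state pairs: (p0, q2), (p2, q3), (p3, q1), (p4, q0), (p1, q4).
M1 accepts in {p4} and M2 accepts in {q0}. In every reachable pair the two components are either both accepting — (p4, q0) — or both non-accepting, so no string is accepted by exactly one of the machines: L(M1) \ L(M2) and L(M2) \ L(M1) are both empty.
Hence every string is accepted by M1 iff it is accepted by M2, and the two languages coincide.

Yes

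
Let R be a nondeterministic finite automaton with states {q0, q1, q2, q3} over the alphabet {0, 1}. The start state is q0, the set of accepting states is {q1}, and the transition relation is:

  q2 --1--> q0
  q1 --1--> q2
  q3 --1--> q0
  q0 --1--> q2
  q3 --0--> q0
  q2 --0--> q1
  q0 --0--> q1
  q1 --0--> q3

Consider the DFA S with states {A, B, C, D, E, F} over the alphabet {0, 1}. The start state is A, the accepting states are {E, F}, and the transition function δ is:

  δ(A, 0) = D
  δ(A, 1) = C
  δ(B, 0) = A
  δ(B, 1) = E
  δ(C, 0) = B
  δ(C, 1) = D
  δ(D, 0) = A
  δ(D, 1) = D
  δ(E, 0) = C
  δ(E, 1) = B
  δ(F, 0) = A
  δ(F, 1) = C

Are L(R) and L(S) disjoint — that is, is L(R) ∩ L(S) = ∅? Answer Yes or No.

Exploring the product automaton R × S from the start pair (q0, A), following both machines on each input symbol, reaches 16 state pairs: (q0, A), (q1, D), (q2, C), (q3, A), (q2, D), (q1, B), (q0, D), (q0, C), (q1, A), (q2, E), (q3, D), (q1, C), (q0, B), (q3, B), (q0, E), (q2, B).
R accepts in {q1} and S accepts in {E, F}; no reachable pair has both components accepting, so no string drives both machines to acceptance simultaneously and L(R) ∩ L(S) = ∅.
So no string is accepted by both, and the intersection is empty.

Yes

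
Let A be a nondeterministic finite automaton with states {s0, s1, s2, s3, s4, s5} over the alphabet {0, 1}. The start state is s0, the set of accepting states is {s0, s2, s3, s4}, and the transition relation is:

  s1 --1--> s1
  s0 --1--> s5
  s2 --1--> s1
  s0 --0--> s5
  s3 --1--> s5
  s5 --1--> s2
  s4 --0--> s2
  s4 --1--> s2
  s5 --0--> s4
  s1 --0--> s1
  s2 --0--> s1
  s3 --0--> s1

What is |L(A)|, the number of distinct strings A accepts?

The useful subgraph on states {s0, s2, s4, s5} is acyclic, so L(A) is finite; the longest accepting path visits 4 useful states, giving maximum string length 3.
Counting accepting paths from s0 by length: 1 of length 0, 4 of length 2, 4 of length 3. Total 9.

9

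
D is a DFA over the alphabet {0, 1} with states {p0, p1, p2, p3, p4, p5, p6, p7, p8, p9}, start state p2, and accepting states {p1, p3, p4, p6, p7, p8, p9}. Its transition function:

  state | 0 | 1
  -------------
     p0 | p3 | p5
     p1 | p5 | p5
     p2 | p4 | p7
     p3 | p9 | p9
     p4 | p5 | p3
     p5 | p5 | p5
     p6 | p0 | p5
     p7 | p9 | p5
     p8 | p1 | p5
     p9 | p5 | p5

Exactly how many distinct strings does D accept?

6

The useful subgraph on states {p2, p3, p4, p7, p9} is acyclic, so L(D) is finite; the longest accepting path visits 4 useful states, giving maximum string length 3.
Counting accepting paths from p2 by length: 2 of length 1, 2 of length 2, 2 of length 3. Total 6.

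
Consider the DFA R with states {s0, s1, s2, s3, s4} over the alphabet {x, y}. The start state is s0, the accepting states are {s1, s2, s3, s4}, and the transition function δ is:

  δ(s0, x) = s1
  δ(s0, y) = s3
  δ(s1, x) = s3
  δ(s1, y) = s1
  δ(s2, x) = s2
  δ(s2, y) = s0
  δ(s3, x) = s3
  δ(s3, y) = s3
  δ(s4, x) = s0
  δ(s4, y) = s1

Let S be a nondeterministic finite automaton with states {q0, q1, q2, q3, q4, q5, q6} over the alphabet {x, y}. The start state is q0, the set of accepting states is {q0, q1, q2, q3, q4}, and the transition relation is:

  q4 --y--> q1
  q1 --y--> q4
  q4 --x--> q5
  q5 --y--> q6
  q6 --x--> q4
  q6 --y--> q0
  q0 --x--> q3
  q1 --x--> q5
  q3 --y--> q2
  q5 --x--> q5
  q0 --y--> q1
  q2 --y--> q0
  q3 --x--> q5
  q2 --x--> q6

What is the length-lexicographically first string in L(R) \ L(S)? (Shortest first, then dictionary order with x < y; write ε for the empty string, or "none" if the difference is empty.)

xx

The string xx is accepted by R but not by S.
No shorter string lies in the difference, and xx is the lexicographically first length-2 string in L(R) \ L(S).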